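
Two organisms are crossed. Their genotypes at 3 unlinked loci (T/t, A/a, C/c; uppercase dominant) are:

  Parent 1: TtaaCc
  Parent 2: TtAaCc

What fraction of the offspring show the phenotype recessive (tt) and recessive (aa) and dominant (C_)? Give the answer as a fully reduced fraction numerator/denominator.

TtaaCc gametes: TaC×2, Tac×2, taC×2, tac×2
TtAaCc gametes: TAC×1, TAc×1, TaC×1, Tac×1, tAC×1, tAc×1, taC×1, tac×1
TtaaCc×TtAaCc grid (8·8=64): TTAaCC=2 TTAaCc=4 TTAacc=2 TTaaCC=2 TTaaCc=4 TTaacc=2 TtAaCC=4 TtAaCc=8 TtAacc=4 TtaaCC=4 TtaaCc=8 Ttaacc=4 ttAaCC=2 ttAaCc=4 ttAacc=2 ttaaCC=2 ttaaCc=4 ttaacc=2
tt aa C_ hits 6/64; gcd=2; 6÷2/64÷2 = 3/32

P(tt aa C_) = 3/32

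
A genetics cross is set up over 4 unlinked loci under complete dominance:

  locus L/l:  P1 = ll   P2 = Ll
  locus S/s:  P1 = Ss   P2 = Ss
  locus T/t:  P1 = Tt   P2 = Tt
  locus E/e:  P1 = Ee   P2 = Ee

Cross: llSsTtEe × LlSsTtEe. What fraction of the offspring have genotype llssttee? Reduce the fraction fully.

llSsTtEe gametes: lSTE×2, lSTe×2, lStE×2, lSte×2, lsTE×2, lsTe×2, lstE×2, lste×2
LlSsTtEe gametes: LSTE×1, LSTe×1, LStE×1, LSte×1, LsTE×1, LsTe×1, LstE×1, Lste×1, lSTE×1, lSTe×1, lStE×1, lSte×1, lsTE×1, lsTe×1, lstE×1, lste×1
llSsTtEe×LlSsTtEe grid (16·16=256): LlSSTTEE=2 LlSSTTEe=4 LlSSTTee=2 LlSSTtEE=4 LlSSTtEe=8 LlSSTtee=4 LlSSttEE=2 LlSSttEe=4 LlSSttee=2 LlSsTTEE=4 LlSsTTEe=8 LlSsTTee=4 LlSsTtEE=8 LlSsTtEe=16 LlSsTtee=8 LlSsttEE=4 LlSsttEe=8 LlSsttee=4 LlssTTEE=2 LlssTTEe=4 LlssTTee=2 LlssTtEE=4 LlssTtEe=8 LlssTtee=4 LlssttEE=2 LlssttEe=4 Llssttee=2 llSSTTEE=2 llSSTTEe=4 llSSTTee=2 llSSTtEE=4 llSSTtEe=8 llSSTtee=4 llSSttEE=2 llSSttEe=4 llSSttee=2 llSsTTEE=4 llSsTTEe=8 llSsTTee=4 llSsTtEE=8 llSsTtEe=16 llSsTtee=8 llSsttEE=4 llSsttEe=8 llSsttee=4 llssTTEE=2 llssTTEe=4 llssTTee=2 llssTtEE=4 llssTtEe=8 llssTtee=4 llssttEE=2 llssttEe=4 llssttee=2
llssttee hits 2/256; gcd=2; 2÷2/256÷2 = 1/128

P(llssttee) = 1/128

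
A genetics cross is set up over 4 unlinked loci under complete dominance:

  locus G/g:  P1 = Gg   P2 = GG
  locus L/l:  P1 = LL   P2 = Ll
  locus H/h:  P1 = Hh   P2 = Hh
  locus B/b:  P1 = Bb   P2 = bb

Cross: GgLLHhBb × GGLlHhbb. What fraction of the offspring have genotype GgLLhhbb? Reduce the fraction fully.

P(GgLLhhbb) = 1/32

GgLLHhBb gametes: GLHB×2, GLHb×2, GLhB×2, GLhb×2, gLHB×2, gLHb×2, gLhB×2, gLhb×2
GGLlHhbb gametes: GLHb×4, GLhb×4, GlHb×4, Glhb×4
GgLLHhBb×GGLlHhbb grid (16·16=256): GGLLHHBb=8 GGLLHHbb=8 GGLLHhBb=16 GGLLHhbb=16 GGLLhhBb=8 GGLLhhbb=8 GGLlHHBb=8 GGLlHHbb=8 GGLlHhBb=16 GGLlHhbb=16 GGLlhhBb=8 GGLlhhbb=8 GgLLHHBb=8 GgLLHHbb=8 GgLLHhBb=16 GgLLHhbb=16 GgLLhhBb=8 GgLLhhbb=8 GgLlHHBb=8 GgLlHHbb=8 GgLlHhBb=16 GgLlHhbb=16 GgLlhhBb=8 GgLlhhbb=8
GgLLhhbb hits 8/256; gcd=8; 8÷8/256÷8 = 1/32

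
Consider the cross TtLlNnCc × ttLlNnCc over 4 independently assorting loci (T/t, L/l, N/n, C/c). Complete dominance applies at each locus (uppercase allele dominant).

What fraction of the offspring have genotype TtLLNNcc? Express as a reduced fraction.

P(TtLLNNcc) = 1/128

TtLlNnCc gametes: TLNC×1, TLNc×1, TLnC×1, TLnc×1, TlNC×1, TlNc×1, TlnC×1, Tlnc×1, tLNC×1, tLNc×1, tLnC×1, tLnc×1, tlNC×1, tlNc×1, tlnC×1, tlnc×1
ttLlNnCc gametes: tLNC×2, tLNc×2, tLnC×2, tLnc×2, tlNC×2, tlNc×2, tlnC×2, tlnc×2
TtLlNnCc×ttLlNnCc grid (16·16=256): TtLLNNCC=2 TtLLNNCc=4 TtLLNNcc=2 TtLLNnCC=4 TtLLNnCc=8 TtLLNncc=4 TtLLnnCC=2 TtLLnnCc=4 TtLLnncc=2 TtLlNNCC=4 TtLlNNCc=8 TtLlNNcc=4 TtLlNnCC=8 TtLlNnCc=16 TtLlNncc=8 TtLlnnCC=4 TtLlnnCc=8 TtLlnncc=4 TtllNNCC=2 TtllNNCc=4 TtllNNcc=2 TtllNnCC=4 TtllNnCc=8 TtllNncc=4 TtllnnCC=2 TtllnnCc=4 Ttllnncc=2 ttLLNNCC=2 ttLLNNCc=4 ttLLNNcc=2 ttLLNnCC=4 ttLLNnCc=8 ttLLNncc=4 ttLLnnCC=2 ttLLnnCc=4 ttLLnncc=2 ttLlNNCC=4 ttLlNNCc=8 ttLlNNcc=4 ttLlNnCC=8 ttLlNnCc=16 ttLlNncc=8 ttLlnnCC=4 ttLlnnCc=8 ttLlnncc=4 ttllNNCC=2 ttllNNCc=4 ttllNNcc=2 ttllNnCC=4 ttllNnCc=8 ttllNncc=4 ttllnnCC=2 ttllnnCc=4 ttllnncc=2
TtLLNNcc hits 2/256; gcd=2; 2÷2/256÷2 = 1/128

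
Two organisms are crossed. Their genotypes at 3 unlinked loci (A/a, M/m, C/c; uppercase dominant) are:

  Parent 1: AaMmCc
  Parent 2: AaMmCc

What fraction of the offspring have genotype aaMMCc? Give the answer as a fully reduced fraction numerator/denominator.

AaMmCc gametes: AMC×1, AMc×1, AmC×1, Amc×1, aMC×1, aMc×1, amC×1, amc×1
AaMmCc gametes: AMC×1, AMc×1, AmC×1, Amc×1, aMC×1, aMc×1, amC×1, amc×1
AaMmCc×AaMmCc grid (8·8=64): AAMMCC=1 AAMMCc=2 AAMMcc=1 AAMmCC=2 AAMmCc=4 AAMmcc=2 AAmmCC=1 AAmmCc=2 AAmmcc=1 AaMMCC=2 AaMMCc=4 AaMMcc=2 AaMmCC=4 AaMmCc=8 AaMmcc=4 AammCC=2 AammCc=4 Aammcc=2 aaMMCC=1 aaMMCc=2 aaMMcc=1 aaMmCC=2 aaMmCc=4 aaMmcc=2 aammCC=1 aammCc=2 aammcc=1
aaMMCc hits 2/64; gcd=2; 2÷2/64÷2 = 1/32

P(aaMMCc) = 1/32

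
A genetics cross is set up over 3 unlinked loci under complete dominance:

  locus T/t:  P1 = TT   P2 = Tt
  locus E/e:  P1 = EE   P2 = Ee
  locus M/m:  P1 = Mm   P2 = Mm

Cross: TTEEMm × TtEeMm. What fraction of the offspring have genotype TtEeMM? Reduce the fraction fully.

TTEEMm gametes: TEM×4, TEm×4
TtEeMm gametes: TEM×1, TEm×1, TeM×1, Tem×1, tEM×1, tEm×1, teM×1, tem×1
TTEEMm×TtEeMm grid (8·8=64): TTEEMM=4 TTEEMm=8 TTEEmm=4 TTEeMM=4 TTEeMm=8 TTEemm=4 TtEEMM=4 TtEEMm=8 TtEEmm=4 TtEeMM=4 TtEeMm=8 TtEemm=4
TtEeMM hits 4/64; gcd=4; 4÷4/64÷4 = 1/16

P(TtEeMM) = 1/16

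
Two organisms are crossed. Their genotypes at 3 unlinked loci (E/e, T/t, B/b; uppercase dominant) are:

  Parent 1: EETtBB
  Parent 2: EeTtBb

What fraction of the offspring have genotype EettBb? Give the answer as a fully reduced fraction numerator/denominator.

EETtBB gametes: ETB×4, EtB×4
EeTtBb gametes: ETB×1, ETb×1, EtB×1, Etb×1, eTB×1, eTb×1, etB×1, etb×1
EETtBB×EeTtBb grid (8·8=64): EETTBB=4 EETTBb=4 EETtBB=8 EETtBb=8 EEttBB=4 EEttBb=4 EeTTBB=4 EeTTBb=4 EeTtBB=8 EeTtBb=8 EettBB=4 EettBb=4
EettBb hits 4/64; gcd=4; 4÷4/64÷4 = 1/16

P(EettBb) = 1/16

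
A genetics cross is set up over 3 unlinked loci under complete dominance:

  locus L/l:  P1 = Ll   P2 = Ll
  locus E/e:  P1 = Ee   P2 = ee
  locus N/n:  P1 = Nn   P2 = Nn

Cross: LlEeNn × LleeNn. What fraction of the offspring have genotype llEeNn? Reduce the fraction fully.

P(llEeNn) = 1/16

LlEeNn gametes: LEN×1, LEn×1, LeN×1, Len×1, lEN×1, lEn×1, leN×1, len×1
LleeNn gametes: LeN×2, Len×2, leN×2, len×2
LlEeNn×LleeNn grid (8·8=64): LLEeNN=2 LLEeNn=4 LLEenn=2 LLeeNN=2 LLeeNn=4 LLeenn=2 LlEeNN=4 LlEeNn=8 LlEenn=4 LleeNN=4 LleeNn=8 Lleenn=4 llEeNN=2 llEeNn=4 llEenn=2 lleeNN=2 lleeNn=4 lleenn=2
llEeNn hits 4/64; gcd=4; 4÷4/64÷4 = 1/16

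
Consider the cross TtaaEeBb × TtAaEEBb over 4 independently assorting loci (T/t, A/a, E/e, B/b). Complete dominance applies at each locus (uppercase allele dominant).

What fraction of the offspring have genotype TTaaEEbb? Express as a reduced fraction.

P(TTaaEEbb) = 1/64

TtaaEeBb gametes: TaEB×2, TaEb×2, TaeB×2, Taeb×2, taEB×2, taEb×2, taeB×2, taeb×2
TtAaEEBb gametes: TAEB×2, TAEb×2, TaEB×2, TaEb×2, tAEB×2, tAEb×2, taEB×2, taEb×2
TtaaEeBb×TtAaEEBb grid (16·16=256): TTAaEEBB=4 TTAaEEBb=8 TTAaEEbb=4 TTAaEeBB=4 TTAaEeBb=8 TTAaEebb=4 TTaaEEBB=4 TTaaEEBb=8 TTaaEEbb=4 TTaaEeBB=4 TTaaEeBb=8 TTaaEebb=4 TtAaEEBB=8 TtAaEEBb=16 TtAaEEbb=8 TtAaEeBB=8 TtAaEeBb=16 TtAaEebb=8 TtaaEEBB=8 TtaaEEBb=16 TtaaEEbb=8 TtaaEeBB=8 TtaaEeBb=16 TtaaEebb=8 ttAaEEBB=4 ttAaEEBb=8 ttAaEEbb=4 ttAaEeBB=4 ttAaEeBb=8 ttAaEebb=4 ttaaEEBB=4 ttaaEEBb=8 ttaaEEbb=4 ttaaEeBB=4 ttaaEeBb=8 ttaaEebb=4
TTaaEEbb hits 4/256; gcd=4; 4÷4/256÷4 = 1/64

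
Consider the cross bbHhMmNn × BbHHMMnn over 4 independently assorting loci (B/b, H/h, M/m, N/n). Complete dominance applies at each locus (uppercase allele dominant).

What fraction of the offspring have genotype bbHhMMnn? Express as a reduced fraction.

bbHhMmNn gametes: bHMN×2, bHMn×2, bHmN×2, bHmn×2, bhMN×2, bhMn×2, bhmN×2, bhmn×2
BbHHMMnn gametes: BHMn×8, bHMn×8
bbHhMmNn×BbHHMMnn grid (16·16=256): BbHHMMNn=16 BbHHMMnn=16 BbHHMmNn=16 BbHHMmnn=16 BbHhMMNn=16 BbHhMMnn=16 BbHhMmNn=16 BbHhMmnn=16 bbHHMMNn=16 bbHHMMnn=16 bbHHMmNn=16 bbHHMmnn=16 bbHhMMNn=16 bbHhMMnn=16 bbHhMmNn=16 bbHhMmnn=16
bbHhMMnn hits 16/256; gcd=16; 16÷16/256÷16 = 1/16

P(bbHhMMnn) = 1/16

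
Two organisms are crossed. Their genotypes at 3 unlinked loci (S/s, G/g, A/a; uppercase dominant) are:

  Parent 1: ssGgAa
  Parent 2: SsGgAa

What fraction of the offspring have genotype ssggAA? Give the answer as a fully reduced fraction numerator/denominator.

P(ssggAA) = 1/32

ssGgAa gametes: sGA×2, sGa×2, sgA×2, sga×2
SsGgAa gametes: SGA×1, SGa×1, SgA×1, Sga×1, sGA×1, sGa×1, sgA×1, sga×1
ssGgAa×SsGgAa grid (8·8=64): SsGGAA=2 SsGGAa=4 SsGGaa=2 SsGgAA=4 SsGgAa=8 SsGgaa=4 SsggAA=2 SsggAa=4 Ssggaa=2 ssGGAA=2 ssGGAa=4 ssGGaa=2 ssGgAA=4 ssGgAa=8 ssGgaa=4 ssggAA=2 ssggAa=4 ssggaa=2
ssggAA hits 2/64; gcd=2; 2÷2/64÷2 = 1/32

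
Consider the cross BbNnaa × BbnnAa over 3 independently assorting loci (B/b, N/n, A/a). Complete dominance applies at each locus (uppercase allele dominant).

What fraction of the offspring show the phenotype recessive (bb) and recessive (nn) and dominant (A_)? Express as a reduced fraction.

P(bb nn A_) = 1/16

BbNnaa gametes: BNa×2, Bna×2, bNa×2, bna×2
BbnnAa gametes: BnA×2, Bna×2, bnA×2, bna×2
BbNnaa×BbnnAa grid (8·8=64): BBNnAa=4 BBNnaa=4 BBnnAa=4 BBnnaa=4 BbNnAa=8 BbNnaa=8 BbnnAa=8 Bbnnaa=8 bbNnAa=4 bbNnaa=4 bbnnAa=4 bbnnaa=4
bb nn A_ hits 4/64; gcd=4; 4÷4/64÷4 = 1/16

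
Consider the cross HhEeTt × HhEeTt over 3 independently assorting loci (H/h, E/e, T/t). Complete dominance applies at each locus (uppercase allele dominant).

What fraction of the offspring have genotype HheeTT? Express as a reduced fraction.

HhEeTt gametes: HET×1, HEt×1, HeT×1, Het×1, hET×1, hEt×1, heT×1, het×1
HhEeTt gametes: HET×1, HEt×1, HeT×1, Het×1, hET×1, hEt×1, heT×1, het×1
HhEeTt×HhEeTt grid (8·8=64): HHEETT=1 HHEETt=2 HHEEtt=1 HHEeTT=2 HHEeTt=4 HHEett=2 HHeeTT=1 HHeeTt=2 HHeett=1 HhEETT=2 HhEETt=4 HhEEtt=2 HhEeTT=4 HhEeTt=8 HhEett=4 HheeTT=2 HheeTt=4 Hheett=2 hhEETT=1 hhEETt=2 hhEEtt=1 hhEeTT=2 hhEeTt=4 hhEett=2 hheeTT=1 hheeTt=2 hheett=1
HheeTT hits 2/64; gcd=2; 2÷2/64÷2 = 1/32

P(HheeTT) = 1/32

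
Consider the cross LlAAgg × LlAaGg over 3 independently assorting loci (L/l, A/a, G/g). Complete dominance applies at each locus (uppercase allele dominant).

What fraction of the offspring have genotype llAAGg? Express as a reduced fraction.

P(llAAGg) = 1/16

LlAAgg gametes: LAg×4, lAg×4
LlAaGg gametes: LAG×1, LAg×1, LaG×1, Lag×1, lAG×1, lAg×1, laG×1, lag×1
LlAAgg×LlAaGg grid (8·8=64): LLAAGg=4 LLAAgg=4 LLAaGg=4 LLAagg=4 LlAAGg=8 LlAAgg=8 LlAaGg=8 LlAagg=8 llAAGg=4 llAAgg=4 llAaGg=4 llAagg=4
llAAGg hits 4/64; gcd=4; 4÷4/64÷4 = 1/16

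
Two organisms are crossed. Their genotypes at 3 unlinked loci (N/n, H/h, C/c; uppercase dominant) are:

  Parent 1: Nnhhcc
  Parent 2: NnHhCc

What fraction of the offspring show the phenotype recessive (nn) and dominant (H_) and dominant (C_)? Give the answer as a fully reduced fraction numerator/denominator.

Nnhhcc gametes: Nhc×4, nhc×4
NnHhCc gametes: NHC×1, NHc×1, NhC×1, Nhc×1, nHC×1, nHc×1, nhC×1, nhc×1
Nnhhcc×NnHhCc grid (8·8=64): NNHhCc=4 NNHhcc=4 NNhhCc=4 NNhhcc=4 NnHhCc=8 NnHhcc=8 NnhhCc=8 Nnhhcc=8 nnHhCc=4 nnHhcc=4 nnhhCc=4 nnhhcc=4
nn H_ C_ hits 4/64; gcd=4; 4÷4/64÷4 = 1/16

P(nn H_ C_) = 1/16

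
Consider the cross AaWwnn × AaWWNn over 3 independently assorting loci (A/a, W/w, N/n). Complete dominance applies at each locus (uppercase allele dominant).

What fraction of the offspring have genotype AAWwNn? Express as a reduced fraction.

AaWwnn gametes: AWn×2, Awn×2, aWn×2, awn×2
AaWWNn gametes: AWN×2, AWn×2, aWN×2, aWn×2
AaWwnn×AaWWNn grid (8·8=64): AAWWNn=4 AAWWnn=4 AAWwNn=4 AAWwnn=4 AaWWNn=8 AaWWnn=8 AaWwNn=8 AaWwnn=8 aaWWNn=4 aaWWnn=4 aaWwNn=4 aaWwnn=4
AAWwNn hits 4/64; gcd=4; 4÷4/64÷4 = 1/16

P(AAWwNn) = 1/16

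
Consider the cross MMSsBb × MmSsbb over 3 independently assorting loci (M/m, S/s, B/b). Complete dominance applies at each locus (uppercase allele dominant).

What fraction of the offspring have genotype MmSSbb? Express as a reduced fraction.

MMSsBb gametes: MSB×2, MSb×2, MsB×2, Msb×2
MmSsbb gametes: MSb×2, Msb×2, mSb×2, msb×2
MMSsBb×MmSsbb grid (8·8=64): MMSSBb=4 MMSSbb=4 MMSsBb=8 MMSsbb=8 MMssBb=4 MMssbb=4 MmSSBb=4 MmSSbb=4 MmSsBb=8 MmSsbb=8 MmssBb=4 Mmssbb=4
MmSSbb hits 4/64; gcd=4; 4÷4/64÷4 = 1/16

P(MmSSbb) = 1/16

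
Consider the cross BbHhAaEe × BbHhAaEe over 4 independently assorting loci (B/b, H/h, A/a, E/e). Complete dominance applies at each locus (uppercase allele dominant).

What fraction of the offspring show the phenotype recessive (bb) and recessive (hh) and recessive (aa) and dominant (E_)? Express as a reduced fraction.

P(bb hh aa E_) = 3/256

BbHhAaEe gametes: BHAE×1, BHAe×1, BHaE×1, BHae×1, BhAE×1, BhAe×1, BhaE×1, Bhae×1, bHAE×1, bHAe×1, bHaE×1, bHae×1, bhAE×1, bhAe×1, bhaE×1, bhae×1
BbHhAaEe gametes: BHAE×1, BHAe×1, BHaE×1, BHae×1, BhAE×1, BhAe×1, BhaE×1, Bhae×1, bHAE×1, bHAe×1, bHaE×1, bHae×1, bhAE×1, bhAe×1, bhaE×1, bhae×1
BbHhAaEe×BbHhAaEe grid (16·16=256): BBHHAAEE=1 BBHHAAEe=2 BBHHAAee=1 BBHHAaEE=2 BBHHAaEe=4 BBHHAaee=2 BBHHaaEE=1 BBHHaaEe=2 BBHHaaee=1 BBHhAAEE=2 BBHhAAEe=4 BBHhAAee=2 BBHhAaEE=4 BBHhAaEe=8 BBHhAaee=4 BBHhaaEE=2 BBHhaaEe=4 BBHhaaee=2 BBhhAAEE=1 BBhhAAEe=2 BBhhAAee=1 BBhhAaEE=2 BBhhAaEe=4 BBhhAaee=2 BBhhaaEE=1 BBhhaaEe=2 BBhhaaee=1 BbHHAAEE=2 BbHHAAEe=4 BbHHAAee=2 BbHHAaEE=4 BbHHAaEe=8 BbHHAaee=4 BbHHaaEE=2 BbHHaaEe=4 BbHHaaee=2 BbHhAAEE=4 BbHhAAEe=8 BbHhAAee=4 BbHhAaEE=8 BbHhAaEe=16 BbHhAaee=8 BbHhaaEE=4 BbHhaaEe=8 BbHhaaee=4 BbhhAAEE=2 BbhhAAEe=4 BbhhAAee=2 BbhhAaEE=4 BbhhAaEe=8 BbhhAaee=4 BbhhaaEE=2 BbhhaaEe=4 Bbhhaaee=2 bbHHAAEE=1 bbHHAAEe=2 bbHHAAee=1 bbHHAaEE=2 bbHHAaEe=4 bbHHAaee=2 bbHHaaEE=1 bbHHaaEe=2 bbHHaaee=1 bbHhAAEE=2 bbHhAAEe=4 bbHhAAee=2 bbHhAaEE=4 bbHhAaEe=8 bbHhAaee=4 bbHhaaEE=2 bbHhaaEe=4 bbHhaaee=2 bbhhAAEE=1 bbhhAAEe=2 bbhhAAee=1 bbhhAaEE=2 bbhhAaEe=4 bbhhAaee=2 bbhhaaEE=1 bbhhaaEe=2 bbhhaaee=1
bb hh aa E_ hits 3/256; gcd=1; 3÷1/256÷1 = 3/256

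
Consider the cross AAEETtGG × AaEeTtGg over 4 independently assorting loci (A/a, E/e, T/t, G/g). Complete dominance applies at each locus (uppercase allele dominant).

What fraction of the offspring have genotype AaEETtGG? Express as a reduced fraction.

P(AaEETtGG) = 1/16

AAEETtGG gametes: AETG×8, AEtG×8
AaEeTtGg gametes: AETG×1, AETg×1, AEtG×1, AEtg×1, AeTG×1, AeTg×1, AetG×1, Aetg×1, aETG×1, aETg×1, aEtG×1, aEtg×1, aeTG×1, aeTg×1, aetG×1, aetg×1
AAEETtGG×AaEeTtGg grid (16·16=256): AAEETTGG=8 AAEETTGg=8 AAEETtGG=16 AAEETtGg=16 AAEEttGG=8 AAEEttGg=8 AAEeTTGG=8 AAEeTTGg=8 AAEeTtGG=16 AAEeTtGg=16 AAEettGG=8 AAEettGg=8 AaEETTGG=8 AaEETTGg=8 AaEETtGG=16 AaEETtGg=16 AaEEttGG=8 AaEEttGg=8 AaEeTTGG=8 AaEeTTGg=8 AaEeTtGG=16 AaEeTtGg=16 AaEettGG=8 AaEettGg=8
AaEETtGG hits 16/256; gcd=16; 16÷16/256÷16 = 1/16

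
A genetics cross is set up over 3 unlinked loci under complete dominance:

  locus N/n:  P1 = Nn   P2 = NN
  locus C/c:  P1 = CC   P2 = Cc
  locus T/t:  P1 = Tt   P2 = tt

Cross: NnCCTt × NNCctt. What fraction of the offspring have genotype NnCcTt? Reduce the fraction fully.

P(NnCcTt) = 1/8

NnCCTt gametes: NCT×2, NCt×2, nCT×2, nCt×2
NNCctt gametes: NCt×4, Nct×4
NnCCTt×NNCctt grid (8·8=64): NNCCTt=8 NNCCtt=8 NNCcTt=8 NNCctt=8 NnCCTt=8 NnCCtt=8 NnCcTt=8 NnCctt=8
NnCcTt hits 8/64; gcd=8; 8÷8/64÷8 = 1/8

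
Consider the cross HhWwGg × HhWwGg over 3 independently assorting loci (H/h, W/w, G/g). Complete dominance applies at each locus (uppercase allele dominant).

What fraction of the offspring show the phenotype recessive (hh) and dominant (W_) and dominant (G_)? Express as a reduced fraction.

HhWwGg gametes: HWG×1, HWg×1, HwG×1, Hwg×1, hWG×1, hWg×1, hwG×1, hwg×1
HhWwGg gametes: HWG×1, HWg×1, HwG×1, Hwg×1, hWG×1, hWg×1, hwG×1, hwg×1
HhWwGg×HhWwGg grid (8·8=64): HHWWGG=1 HHWWGg=2 HHWWgg=1 HHWwGG=2 HHWwGg=4 HHWwgg=2 HHwwGG=1 HHwwGg=2 HHwwgg=1 HhWWGG=2 HhWWGg=4 HhWWgg=2 HhWwGG=4 HhWwGg=8 HhWwgg=4 HhwwGG=2 HhwwGg=4 Hhwwgg=2 hhWWGG=1 hhWWGg=2 hhWWgg=1 hhWwGG=2 hhWwGg=4 hhWwgg=2 hhwwGG=1 hhwwGg=2 hhwwgg=1
hh W_ G_ hits 9/64; gcd=1; 9÷1/64÷1 = 9/64

P(hh W_ G_) = 9/64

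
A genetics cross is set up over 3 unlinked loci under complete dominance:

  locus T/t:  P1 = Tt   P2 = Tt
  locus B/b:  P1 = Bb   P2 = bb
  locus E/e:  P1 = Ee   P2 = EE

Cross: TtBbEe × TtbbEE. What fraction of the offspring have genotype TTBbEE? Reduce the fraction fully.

P(TTBbEE) = 1/16

TtBbEe gametes: TBE×1, TBe×1, TbE×1, Tbe×1, tBE×1, tBe×1, tbE×1, tbe×1
TtbbEE gametes: TbE×4, tbE×4
TtBbEe×TtbbEE grid (8·8=64): TTBbEE=4 TTBbEe=4 TTbbEE=4 TTbbEe=4 TtBbEE=8 TtBbEe=8 TtbbEE=8 TtbbEe=8 ttBbEE=4 ttBbEe=4 ttbbEE=4 ttbbEe=4
TTBbEE hits 4/64; gcd=4; 4÷4/64÷4 = 1/16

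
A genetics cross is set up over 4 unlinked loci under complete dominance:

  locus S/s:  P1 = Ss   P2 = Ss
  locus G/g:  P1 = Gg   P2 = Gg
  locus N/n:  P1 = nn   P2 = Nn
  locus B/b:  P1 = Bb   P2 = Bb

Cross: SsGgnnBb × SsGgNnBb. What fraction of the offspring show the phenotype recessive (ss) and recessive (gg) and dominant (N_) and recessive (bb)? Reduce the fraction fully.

P(ss gg N_ bb) = 1/128

SsGgnnBb gametes: SGnB×2, SGnb×2, SgnB×2, Sgnb×2, sGnB×2, sGnb×2, sgnB×2, sgnb×2
SsGgNnBb gametes: SGNB×1, SGNb×1, SGnB×1, SGnb×1, SgNB×1, SgNb×1, SgnB×1, Sgnb×1, sGNB×1, sGNb×1, sGnB×1, sGnb×1, sgNB×1, sgNb×1, sgnB×1, sgnb×1
SsGgnnBb×SsGgNnBb grid (16·16=256): SSGGNnBB=2 SSGGNnBb=4 SSGGNnbb=2 SSGGnnBB=2 SSGGnnBb=4 SSGGnnbb=2 SSGgNnBB=4 SSGgNnBb=8 SSGgNnbb=4 SSGgnnBB=4 SSGgnnBb=8 SSGgnnbb=4 SSggNnBB=2 SSggNnBb=4 SSggNnbb=2 SSggnnBB=2 SSggnnBb=4 SSggnnbb=2 SsGGNnBB=4 SsGGNnBb=8 SsGGNnbb=4 SsGGnnBB=4 SsGGnnBb=8 SsGGnnbb=4 SsGgNnBB=8 SsGgNnBb=16 SsGgNnbb=8 SsGgnnBB=8 SsGgnnBb=16 SsGgnnbb=8 SsggNnBB=4 SsggNnBb=8 SsggNnbb=4 SsggnnBB=4 SsggnnBb=8 Ssggnnbb=4 ssGGNnBB=2 ssGGNnBb=4 ssGGNnbb=2 ssGGnnBB=2 ssGGnnBb=4 ssGGnnbb=2 ssGgNnBB=4 ssGgNnBb=8 ssGgNnbb=4 ssGgnnBB=4 ssGgnnBb=8 ssGgnnbb=4 ssggNnBB=2 ssggNnBb=4 ssggNnbb=2 ssggnnBB=2 ssggnnBb=4 ssggnnbb=2
ss gg N_ bb hits 2/256; gcd=2; 2÷2/256÷2 = 1/128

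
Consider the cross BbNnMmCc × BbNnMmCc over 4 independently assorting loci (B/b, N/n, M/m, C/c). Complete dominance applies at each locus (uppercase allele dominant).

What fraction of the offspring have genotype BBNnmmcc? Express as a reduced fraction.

BbNnMmCc gametes: BNMC×1, BNMc×1, BNmC×1, BNmc×1, BnMC×1, BnMc×1, BnmC×1, Bnmc×1, bNMC×1, bNMc×1, bNmC×1, bNmc×1, bnMC×1, bnMc×1, bnmC×1, bnmc×1
BbNnMmCc gametes: BNMC×1, BNMc×1, BNmC×1, BNmc×1, BnMC×1, BnMc×1, BnmC×1, Bnmc×1, bNMC×1, bNMc×1, bNmC×1, bNmc×1, bnMC×1, bnMc×1, bnmC×1, bnmc×1
BbNnMmCc×BbNnMmCc grid (16·16=256): BBNNMMCC=1 BBNNMMCc=2 BBNNMMcc=1 BBNNMmCC=2 BBNNMmCc=4 BBNNMmcc=2 BBNNmmCC=1 BBNNmmCc=2 BBNNmmcc=1 BBNnMMCC=2 BBNnMMCc=4 BBNnMMcc=2 BBNnMmCC=4 BBNnMmCc=8 BBNnMmcc=4 BBNnmmCC=2 BBNnmmCc=4 BBNnmmcc=2 BBnnMMCC=1 BBnnMMCc=2 BBnnMMcc=1 BBnnMmCC=2 BBnnMmCc=4 BBnnMmcc=2 BBnnmmCC=1 BBnnmmCc=2 BBnnmmcc=1 BbNNMMCC=2 BbNNMMCc=4 BbNNMMcc=2 BbNNMmCC=4 BbNNMmCc=8 BbNNMmcc=4 BbNNmmCC=2 BbNNmmCc=4 BbNNmmcc=2 BbNnMMCC=4 BbNnMMCc=8 BbNnMMcc=4 BbNnMmCC=8 BbNnMmCc=16 BbNnMmcc=8 BbNnmmCC=4 BbNnmmCc=8 BbNnmmcc=4 BbnnMMCC=2 BbnnMMCc=4 BbnnMMcc=2 BbnnMmCC=4 BbnnMmCc=8 BbnnMmcc=4 BbnnmmCC=2 BbnnmmCc=4 Bbnnmmcc=2 bbNNMMCC=1 bbNNMMCc=2 bbNNMMcc=1 bbNNMmCC=2 bbNNMmCc=4 bbNNMmcc=2 bbNNmmCC=1 bbNNmmCc=2 bbNNmmcc=1 bbNnMMCC=2 bbNnMMCc=4 bbNnMMcc=2 bbNnMmCC=4 bbNnMmCc=8 bbNnMmcc=4 bbNnmmCC=2 bbNnmmCc=4 bbNnmmcc=2 bbnnMMCC=1 bbnnMMCc=2 bbnnMMcc=1 bbnnMmCC=2 bbnnMmCc=4 bbnnMmcc=2 bbnnmmCC=1 bbnnmmCc=2 bbnnmmcc=1
BBNnmmcc hits 2/256; gcd=2; 2÷2/256÷2 = 1/128

P(BBNnmmcc) = 1/128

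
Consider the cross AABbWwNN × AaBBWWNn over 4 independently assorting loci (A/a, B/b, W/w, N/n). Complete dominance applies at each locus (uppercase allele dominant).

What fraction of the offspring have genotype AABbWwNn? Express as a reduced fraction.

AABbWwNN gametes: ABWN×4, ABwN×4, AbWN×4, AbwN×4
AaBBWWNn gametes: ABWN×4, ABWn×4, aBWN×4, aBWn×4
AABbWwNN×AaBBWWNn grid (16·16=256): AABBWWNN=16 AABBWWNn=16 AABBWwNN=16 AABBWwNn=16 AABbWWNN=16 AABbWWNn=16 AABbWwNN=16 AABbWwNn=16 AaBBWWNN=16 AaBBWWNn=16 AaBBWwNN=16 AaBBWwNn=16 AaBbWWNN=16 AaBbWWNn=16 AaBbWwNN=16 AaBbWwNn=16
AABbWwNn hits 16/256; gcd=16; 16÷16/256÷16 = 1/16

P(AABbWwNn) = 1/16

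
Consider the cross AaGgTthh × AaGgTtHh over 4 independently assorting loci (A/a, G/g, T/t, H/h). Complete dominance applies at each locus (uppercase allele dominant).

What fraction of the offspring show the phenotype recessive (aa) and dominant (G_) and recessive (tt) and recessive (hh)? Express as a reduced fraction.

P(aa G_ tt hh) = 3/128

AaGgTthh gametes: AGTh×2, AGth×2, AgTh×2, Agth×2, aGTh×2, aGth×2, agTh×2, agth×2
AaGgTtHh gametes: AGTH×1, AGTh×1, AGtH×1, AGth×1, AgTH×1, AgTh×1, AgtH×1, Agth×1, aGTH×1, aGTh×1, aGtH×1, aGth×1, agTH×1, agTh×1, agtH×1, agth×1
AaGgTthh×AaGgTtHh grid (16·16=256): AAGGTTHh=2 AAGGTThh=2 AAGGTtHh=4 AAGGTthh=4 AAGGttHh=2 AAGGtthh=2 AAGgTTHh=4 AAGgTThh=4 AAGgTtHh=8 AAGgTthh=8 AAGgttHh=4 AAGgtthh=4 AAggTTHh=2 AAggTThh=2 AAggTtHh=4 AAggTthh=4 AAggttHh=2 AAggtthh=2 AaGGTTHh=4 AaGGTThh=4 AaGGTtHh=8 AaGGTthh=8 AaGGttHh=4 AaGGtthh=4 AaGgTTHh=8 AaGgTThh=8 AaGgTtHh=16 AaGgTthh=16 AaGgttHh=8 AaGgtthh=8 AaggTTHh=4 AaggTThh=4 AaggTtHh=8 AaggTthh=8 AaggttHh=4 Aaggtthh=4 aaGGTTHh=2 aaGGTThh=2 aaGGTtHh=4 aaGGTthh=4 aaGGttHh=2 aaGGtthh=2 aaGgTTHh=4 aaGgTThh=4 aaGgTtHh=8 aaGgTthh=8 aaGgttHh=4 aaGgtthh=4 aaggTTHh=2 aaggTThh=2 aaggTtHh=4 aaggTthh=4 aaggttHh=2 aaggtthh=2
aa G_ tt hh hits 6/256; gcd=2; 6÷2/256÷2 = 3/128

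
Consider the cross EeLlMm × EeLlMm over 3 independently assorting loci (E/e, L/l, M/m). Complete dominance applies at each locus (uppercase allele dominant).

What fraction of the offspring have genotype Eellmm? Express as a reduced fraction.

P(Eellmm) = 1/32

EeLlMm gametes: ELM×1, ELm×1, ElM×1, Elm×1, eLM×1, eLm×1, elM×1, elm×1
EeLlMm gametes: ELM×1, ELm×1, ElM×1, Elm×1, eLM×1, eLm×1, elM×1, elm×1
EeLlMm×EeLlMm grid (8·8=64): EELLMM=1 EELLMm=2 EELLmm=1 EELlMM=2 EELlMm=4 EELlmm=2 EEllMM=1 EEllMm=2 EEllmm=1 EeLLMM=2 EeLLMm=4 EeLLmm=2 EeLlMM=4 EeLlMm=8 EeLlmm=4 EellMM=2 EellMm=4 Eellmm=2 eeLLMM=1 eeLLMm=2 eeLLmm=1 eeLlMM=2 eeLlMm=4 eeLlmm=2 eellMM=1 eellMm=2 eellmm=1
Eellmm hits 2/64; gcd=2; 2÷2/64÷2 = 1/32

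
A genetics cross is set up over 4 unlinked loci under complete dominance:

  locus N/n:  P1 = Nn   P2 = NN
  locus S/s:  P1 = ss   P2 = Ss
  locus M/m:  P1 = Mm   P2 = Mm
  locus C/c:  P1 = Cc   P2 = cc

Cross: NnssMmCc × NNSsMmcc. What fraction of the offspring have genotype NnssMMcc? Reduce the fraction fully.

NnssMmCc gametes: NsMC×2, NsMc×2, NsmC×2, Nsmc×2, nsMC×2, nsMc×2, nsmC×2, nsmc×2
NNSsMmcc gametes: NSMc×4, NSmc×4, NsMc×4, Nsmc×4
NnssMmCc×NNSsMmcc grid (16·16=256): NNSsMMCc=8 NNSsMMcc=8 NNSsMmCc=16 NNSsMmcc=16 NNSsmmCc=8 NNSsmmcc=8 NNssMMCc=8 NNssMMcc=8 NNssMmCc=16 NNssMmcc=16 NNssmmCc=8 NNssmmcc=8 NnSsMMCc=8 NnSsMMcc=8 NnSsMmCc=16 NnSsMmcc=16 NnSsmmCc=8 NnSsmmcc=8 NnssMMCc=8 NnssMMcc=8 NnssMmCc=16 NnssMmcc=16 NnssmmCc=8 Nnssmmcc=8
NnssMMcc hits 8/256; gcd=8; 8÷8/256÷8 = 1/32

P(NnssMMcc) = 1/32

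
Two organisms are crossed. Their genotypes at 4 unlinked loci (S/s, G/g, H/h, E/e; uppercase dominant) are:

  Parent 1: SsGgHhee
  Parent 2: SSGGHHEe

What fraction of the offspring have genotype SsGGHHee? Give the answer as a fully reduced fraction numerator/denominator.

SsGgHhee gametes: SGHe×2, SGhe×2, SgHe×2, Sghe×2, sGHe×2, sGhe×2, sgHe×2, sghe×2
SSGGHHEe gametes: SGHE×8, SGHe×8
SsGgHhee×SSGGHHEe grid (16·16=256): SSGGHHEe=16 SSGGHHee=16 SSGGHhEe=16 SSGGHhee=16 SSGgHHEe=16 SSGgHHee=16 SSGgHhEe=16 SSGgHhee=16 SsGGHHEe=16 SsGGHHee=16 SsGGHhEe=16 SsGGHhee=16 SsGgHHEe=16 SsGgHHee=16 SsGgHhEe=16 SsGgHhee=16
SsGGHHee hits 16/256; gcd=16; 16÷16/256÷16 = 1/16

P(SsGGHHee) = 1/16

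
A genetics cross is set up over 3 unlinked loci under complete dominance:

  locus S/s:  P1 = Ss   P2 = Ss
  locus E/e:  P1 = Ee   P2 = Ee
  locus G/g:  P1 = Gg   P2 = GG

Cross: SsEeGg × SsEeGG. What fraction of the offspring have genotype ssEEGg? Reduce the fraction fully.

SsEeGg gametes: SEG×1, SEg×1, SeG×1, Seg×1, sEG×1, sEg×1, seG×1, seg×1
SsEeGG gametes: SEG×2, SeG×2, sEG×2, seG×2
SsEeGg×SsEeGG grid (8·8=64): SSEEGG=2 SSEEGg=2 SSEeGG=4 SSEeGg=4 SSeeGG=2 SSeeGg=2 SsEEGG=4 SsEEGg=4 SsEeGG=8 SsEeGg=8 SseeGG=4 SseeGg=4 ssEEGG=2 ssEEGg=2 ssEeGG=4 ssEeGg=4 sseeGG=2 sseeGg=2
ssEEGg hits 2/64; gcd=2; 2÷2/64÷2 = 1/32

P(ssEEGg) = 1/32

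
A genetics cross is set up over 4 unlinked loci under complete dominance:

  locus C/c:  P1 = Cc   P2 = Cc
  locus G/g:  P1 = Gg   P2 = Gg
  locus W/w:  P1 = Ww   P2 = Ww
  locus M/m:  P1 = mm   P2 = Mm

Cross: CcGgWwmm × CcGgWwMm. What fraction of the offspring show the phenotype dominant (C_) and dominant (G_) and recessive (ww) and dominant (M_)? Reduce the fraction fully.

CcGgWwmm gametes: CGWm×2, CGwm×2, CgWm×2, Cgwm×2, cGWm×2, cGwm×2, cgWm×2, cgwm×2
CcGgWwMm gametes: CGWM×1, CGWm×1, CGwM×1, CGwm×1, CgWM×1, CgWm×1, CgwM×1, Cgwm×1, cGWM×1, cGWm×1, cGwM×1, cGwm×1, cgWM×1, cgWm×1, cgwM×1, cgwm×1
CcGgWwmm×CcGgWwMm grid (16·16=256): CCGGWWMm=2 CCGGWWmm=2 CCGGWwMm=4 CCGGWwmm=4 CCGGwwMm=2 CCGGwwmm=2 CCGgWWMm=4 CCGgWWmm=4 CCGgWwMm=8 CCGgWwmm=8 CCGgwwMm=4 CCGgwwmm=4 CCggWWMm=2 CCggWWmm=2 CCggWwMm=4 CCggWwmm=4 CCggwwMm=2 CCggwwmm=2 CcGGWWMm=4 CcGGWWmm=4 CcGGWwMm=8 CcGGWwmm=8 CcGGwwMm=4 CcGGwwmm=4 CcGgWWMm=8 CcGgWWmm=8 CcGgWwMm=16 CcGgWwmm=16 CcGgwwMm=8 CcGgwwmm=8 CcggWWMm=4 CcggWWmm=4 CcggWwMm=8 CcggWwmm=8 CcggwwMm=4 Ccggwwmm=4 ccGGWWMm=2 ccGGWWmm=2 ccGGWwMm=4 ccGGWwmm=4 ccGGwwMm=2 ccGGwwmm=2 ccGgWWMm=4 ccGgWWmm=4 ccGgWwMm=8 ccGgWwmm=8 ccGgwwMm=4 ccGgwwmm=4 ccggWWMm=2 ccggWWmm=2 ccggWwMm=4 ccggWwmm=4 ccggwwMm=2 ccggwwmm=2
C_ G_ ww M_ hits 18/256; gcd=2; 18÷2/256÷2 = 9/128

P(C_ G_ ww M_) = 9/128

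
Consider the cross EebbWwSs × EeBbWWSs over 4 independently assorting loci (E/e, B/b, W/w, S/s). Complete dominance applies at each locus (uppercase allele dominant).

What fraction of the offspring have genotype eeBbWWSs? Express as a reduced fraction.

P(eeBbWWSs) = 1/32

EebbWwSs gametes: EbWS×2, EbWs×2, EbwS×2, Ebws×2, ebWS×2, ebWs×2, ebwS×2, ebws×2
EeBbWWSs gametes: EBWS×2, EBWs×2, EbWS×2, EbWs×2, eBWS×2, eBWs×2, ebWS×2, ebWs×2
EebbWwSs×EeBbWWSs grid (16·16=256): EEBbWWSS=4 EEBbWWSs=8 EEBbWWss=4 EEBbWwSS=4 EEBbWwSs=8 EEBbWwss=4 EEbbWWSS=4 EEbbWWSs=8 EEbbWWss=4 EEbbWwSS=4 EEbbWwSs=8 EEbbWwss=4 EeBbWWSS=8 EeBbWWSs=16 EeBbWWss=8 EeBbWwSS=8 EeBbWwSs=16 EeBbWwss=8 EebbWWSS=8 EebbWWSs=16 EebbWWss=8 EebbWwSS=8 EebbWwSs=16 EebbWwss=8 eeBbWWSS=4 eeBbWWSs=8 eeBbWWss=4 eeBbWwSS=4 eeBbWwSs=8 eeBbWwss=4 eebbWWSS=4 eebbWWSs=8 eebbWWss=4 eebbWwSS=4 eebbWwSs=8 eebbWwss=4
eeBbWWSs hits 8/256; gcd=8; 8÷8/256÷8 = 1/32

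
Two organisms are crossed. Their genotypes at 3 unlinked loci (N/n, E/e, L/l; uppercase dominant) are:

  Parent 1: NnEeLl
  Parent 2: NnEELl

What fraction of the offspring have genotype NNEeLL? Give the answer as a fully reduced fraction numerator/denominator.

P(NNEeLL) = 1/32

NnEeLl gametes: NEL×1, NEl×1, NeL×1, Nel×1, nEL×1, nEl×1, neL×1, nel×1
NnEELl gametes: NEL×2, NEl×2, nEL×2, nEl×2
NnEeLl×NnEELl grid (8·8=64): NNEELL=2 NNEELl=4 NNEEll=2 NNEeLL=2 NNEeLl=4 NNEell=2 NnEELL=4 NnEELl=8 NnEEll=4 NnEeLL=4 NnEeLl=8 NnEell=4 nnEELL=2 nnEELl=4 nnEEll=2 nnEeLL=2 nnEeLl=4 nnEell=2
NNEeLL hits 2/64; gcd=2; 2÷2/64÷2 = 1/32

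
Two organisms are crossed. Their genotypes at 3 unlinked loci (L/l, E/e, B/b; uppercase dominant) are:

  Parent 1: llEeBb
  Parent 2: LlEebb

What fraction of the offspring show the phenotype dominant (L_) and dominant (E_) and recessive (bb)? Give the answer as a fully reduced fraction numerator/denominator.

llEeBb gametes: lEB×2, lEb×2, leB×2, leb×2
LlEebb gametes: LEb×2, Leb×2, lEb×2, leb×2
llEeBb×LlEebb grid (8·8=64): LlEEBb=4 LlEEbb=4 LlEeBb=8 LlEebb=8 LleeBb=4 Lleebb=4 llEEBb=4 llEEbb=4 llEeBb=8 llEebb=8 lleeBb=4 lleebb=4
L_ E_ bb hits 12/64; gcd=4; 12÷4/64÷4 = 3/16

P(L_ E_ bb) = 3/16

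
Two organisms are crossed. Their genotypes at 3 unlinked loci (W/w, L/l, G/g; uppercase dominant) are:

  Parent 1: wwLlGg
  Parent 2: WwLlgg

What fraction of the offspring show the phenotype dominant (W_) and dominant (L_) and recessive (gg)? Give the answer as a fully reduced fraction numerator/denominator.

wwLlGg gametes: wLG×2, wLg×2, wlG×2, wlg×2
WwLlgg gametes: WLg×2, Wlg×2, wLg×2, wlg×2
wwLlGg×WwLlgg grid (8·8=64): WwLLGg=4 WwLLgg=4 WwLlGg=8 WwLlgg=8 WwllGg=4 Wwllgg=4 wwLLGg=4 wwLLgg=4 wwLlGg=8 wwLlgg=8 wwllGg=4 wwllgg=4
W_ L_ gg hits 12/64; gcd=4; 12÷4/64÷4 = 3/16

P(W_ L_ gg) = 3/16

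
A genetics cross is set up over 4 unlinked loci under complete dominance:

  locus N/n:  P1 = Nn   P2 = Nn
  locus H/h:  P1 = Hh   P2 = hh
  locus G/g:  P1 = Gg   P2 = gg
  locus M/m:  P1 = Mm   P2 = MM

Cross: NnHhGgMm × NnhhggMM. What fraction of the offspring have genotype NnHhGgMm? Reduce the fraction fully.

P(NnHhGgMm) = 1/16

NnHhGgMm gametes: NHGM×1, NHGm×1, NHgM×1, NHgm×1, NhGM×1, NhGm×1, NhgM×1, Nhgm×1, nHGM×1, nHGm×1, nHgM×1, nHgm×1, nhGM×1, nhGm×1, nhgM×1, nhgm×1
NnhhggMM gametes: NhgM×8, nhgM×8
NnHhGgMm×NnhhggMM grid (16·16=256): NNHhGgMM=8 NNHhGgMm=8 NNHhggMM=8 NNHhggMm=8 NNhhGgMM=8 NNhhGgMm=8 NNhhggMM=8 NNhhggMm=8 NnHhGgMM=16 NnHhGgMm=16 NnHhggMM=16 NnHhggMm=16 NnhhGgMM=16 NnhhGgMm=16 NnhhggMM=16 NnhhggMm=16 nnHhGgMM=8 nnHhGgMm=8 nnHhggMM=8 nnHhggMm=8 nnhhGgMM=8 nnhhGgMm=8 nnhhggMM=8 nnhhggMm=8
NnHhGgMm hits 16/256; gcd=16; 16÷16/256÷16 = 1/16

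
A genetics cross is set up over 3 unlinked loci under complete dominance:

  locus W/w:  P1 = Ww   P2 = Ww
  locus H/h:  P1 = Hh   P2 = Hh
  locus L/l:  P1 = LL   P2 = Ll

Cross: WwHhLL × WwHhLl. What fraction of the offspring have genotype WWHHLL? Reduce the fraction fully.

P(WWHHLL) = 1/32

WwHhLL gametes: WHL×2, WhL×2, wHL×2, whL×2
WwHhLl gametes: WHL×1, WHl×1, WhL×1, Whl×1, wHL×1, wHl×1, whL×1, whl×1
WwHhLL×WwHhLl grid (8·8=64): WWHHLL=2 WWHHLl=2 WWHhLL=4 WWHhLl=4 WWhhLL=2 WWhhLl=2 WwHHLL=4 WwHHLl=4 WwHhLL=8 WwHhLl=8 WwhhLL=4 WwhhLl=4 wwHHLL=2 wwHHLl=2 wwHhLL=4 wwHhLl=4 wwhhLL=2 wwhhLl=2
WWHHLL hits 2/64; gcd=2; 2÷2/64÷2 = 1/32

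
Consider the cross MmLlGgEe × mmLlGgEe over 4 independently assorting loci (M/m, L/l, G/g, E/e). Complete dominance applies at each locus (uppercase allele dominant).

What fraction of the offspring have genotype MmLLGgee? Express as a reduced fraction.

P(MmLLGgee) = 1/64

MmLlGgEe gametes: MLGE×1, MLGe×1, MLgE×1, MLge×1, MlGE×1, MlGe×1, MlgE×1, Mlge×1, mLGE×1, mLGe×1, mLgE×1, mLge×1, mlGE×1, mlGe×1, mlgE×1, mlge×1
mmLlGgEe gametes: mLGE×2, mLGe×2, mLgE×2, mLge×2, mlGE×2, mlGe×2, mlgE×2, mlge×2
MmLlGgEe×mmLlGgEe grid (16·16=256): MmLLGGEE=2 MmLLGGEe=4 MmLLGGee=2 MmLLGgEE=4 MmLLGgEe=8 MmLLGgee=4 MmLLggEE=2 MmLLggEe=4 MmLLggee=2 MmLlGGEE=4 MmLlGGEe=8 MmLlGGee=4 MmLlGgEE=8 MmLlGgEe=16 MmLlGgee=8 MmLlggEE=4 MmLlggEe=8 MmLlggee=4 MmllGGEE=2 MmllGGEe=4 MmllGGee=2 MmllGgEE=4 MmllGgEe=8 MmllGgee=4 MmllggEE=2 MmllggEe=4 Mmllggee=2 mmLLGGEE=2 mmLLGGEe=4 mmLLGGee=2 mmLLGgEE=4 mmLLGgEe=8 mmLLGgee=4 mmLLggEE=2 mmLLggEe=4 mmLLggee=2 mmLlGGEE=4 mmLlGGEe=8 mmLlGGee=4 mmLlGgEE=8 mmLlGgEe=16 mmLlGgee=8 mmLlggEE=4 mmLlggEe=8 mmLlggee=4 mmllGGEE=2 mmllGGEe=4 mmllGGee=2 mmllGgEE=4 mmllGgEe=8 mmllGgee=4 mmllggEE=2 mmllggEe=4 mmllggee=2
MmLLGgee hits 4/256; gcd=4; 4÷4/256÷4 = 1/64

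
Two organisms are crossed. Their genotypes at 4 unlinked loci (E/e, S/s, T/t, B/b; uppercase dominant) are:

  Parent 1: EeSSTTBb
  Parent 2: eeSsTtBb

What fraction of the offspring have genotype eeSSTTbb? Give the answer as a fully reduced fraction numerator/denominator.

EeSSTTBb gametes: ESTB×4, ESTb×4, eSTB×4, eSTb×4
eeSsTtBb gametes: eSTB×2, eSTb×2, eStB×2, eStb×2, esTB×2, esTb×2, estB×2, estb×2
EeSSTTBb×eeSsTtBb grid (16·16=256): EeSSTTBB=8 EeSSTTBb=16 EeSSTTbb=8 EeSSTtBB=8 EeSSTtBb=16 EeSSTtbb=8 EeSsTTBB=8 EeSsTTBb=16 EeSsTTbb=8 EeSsTtBB=8 EeSsTtBb=16 EeSsTtbb=8 eeSSTTBB=8 eeSSTTBb=16 eeSSTTbb=8 eeSSTtBB=8 eeSSTtBb=16 eeSSTtbb=8 eeSsTTBB=8 eeSsTTBb=16 eeSsTTbb=8 eeSsTtBB=8 eeSsTtBb=16 eeSsTtbb=8
eeSSTTbb hits 8/256; gcd=8; 8÷8/256÷8 = 1/32

P(eeSSTTbb) = 1/32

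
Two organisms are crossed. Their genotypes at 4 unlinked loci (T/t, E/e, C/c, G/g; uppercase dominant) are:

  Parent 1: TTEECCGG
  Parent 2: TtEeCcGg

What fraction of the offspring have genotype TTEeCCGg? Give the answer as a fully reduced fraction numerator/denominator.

TTEECCGG gametes: TECG×16
TtEeCcGg gametes: TECG×1, TECg×1, TEcG×1, TEcg×1, TeCG×1, TeCg×1, TecG×1, Tecg×1, tECG×1, tECg×1, tEcG×1, tEcg×1, teCG×1, teCg×1, tecG×1, tecg×1
TTEECCGG×TtEeCcGg grid (16·16=256): TTEECCGG=16 TTEECCGg=16 TTEECcGG=16 TTEECcGg=16 TTEeCCGG=16 TTEeCCGg=16 TTEeCcGG=16 TTEeCcGg=16 TtEECCGG=16 TtEECCGg=16 TtEECcGG=16 TtEECcGg=16 TtEeCCGG=16 TtEeCCGg=16 TtEeCcGG=16 TtEeCcGg=16
TTEeCCGg hits 16/256; gcd=16; 16÷16/256÷16 = 1/16

P(TTEeCCGg) = 1/16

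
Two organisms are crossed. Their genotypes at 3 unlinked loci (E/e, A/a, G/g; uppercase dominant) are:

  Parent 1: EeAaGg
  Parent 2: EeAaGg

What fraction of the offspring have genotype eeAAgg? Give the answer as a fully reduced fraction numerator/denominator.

P(eeAAgg) = 1/64

EeAaGg gametes: EAG×1, EAg×1, EaG×1, Eag×1, eAG×1, eAg×1, eaG×1, eag×1
EeAaGg gametes: EAG×1, EAg×1, EaG×1, Eag×1, eAG×1, eAg×1, eaG×1, eag×1
EeAaGg×EeAaGg grid (8·8=64): EEAAGG=1 EEAAGg=2 EEAAgg=1 EEAaGG=2 EEAaGg=4 EEAagg=2 EEaaGG=1 EEaaGg=2 EEaagg=1 EeAAGG=2 EeAAGg=4 EeAAgg=2 EeAaGG=4 EeAaGg=8 EeAagg=4 EeaaGG=2 EeaaGg=4 Eeaagg=2 eeAAGG=1 eeAAGg=2 eeAAgg=1 eeAaGG=2 eeAaGg=4 eeAagg=2 eeaaGG=1 eeaaGg=2 eeaagg=1
eeAAgg hits 1/64; gcd=1; 1÷1/64÷1 = 1/64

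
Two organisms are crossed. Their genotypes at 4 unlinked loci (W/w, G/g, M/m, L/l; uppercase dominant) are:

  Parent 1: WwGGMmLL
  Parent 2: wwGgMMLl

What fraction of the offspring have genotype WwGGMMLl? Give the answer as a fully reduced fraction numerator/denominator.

P(WwGGMMLl) = 1/16

WwGGMmLL gametes: WGML×4, WGmL×4, wGML×4, wGmL×4
wwGgMMLl gametes: wGML×4, wGMl×4, wgML×4, wgMl×4
WwGGMmLL×wwGgMMLl grid (16·16=256): WwGGMMLL=16 WwGGMMLl=16 WwGGMmLL=16 WwGGMmLl=16 WwGgMMLL=16 WwGgMMLl=16 WwGgMmLL=16 WwGgMmLl=16 wwGGMMLL=16 wwGGMMLl=16 wwGGMmLL=16 wwGGMmLl=16 wwGgMMLL=16 wwGgMMLl=16 wwGgMmLL=16 wwGgMmLl=16
WwGGMMLl hits 16/256; gcd=16; 16÷16/256÷16 = 1/16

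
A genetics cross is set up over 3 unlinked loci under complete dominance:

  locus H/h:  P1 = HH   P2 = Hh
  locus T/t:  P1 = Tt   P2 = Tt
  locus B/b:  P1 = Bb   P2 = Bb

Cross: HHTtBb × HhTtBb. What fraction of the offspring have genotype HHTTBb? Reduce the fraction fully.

HHTtBb gametes: HTB×2, HTb×2, HtB×2, Htb×2
HhTtBb gametes: HTB×1, HTb×1, HtB×1, Htb×1, hTB×1, hTb×1, htB×1, htb×1
HHTtBb×HhTtBb grid (8·8=64): HHTTBB=2 HHTTBb=4 HHTTbb=2 HHTtBB=4 HHTtBb=8 HHTtbb=4 HHttBB=2 HHttBb=4 HHttbb=2 HhTTBB=2 HhTTBb=4 HhTTbb=2 HhTtBB=4 HhTtBb=8 HhTtbb=4 HhttBB=2 HhttBb=4 Hhttbb=2
HHTTBb hits 4/64; gcd=4; 4÷4/64÷4 = 1/16

P(HHTTBb) = 1/16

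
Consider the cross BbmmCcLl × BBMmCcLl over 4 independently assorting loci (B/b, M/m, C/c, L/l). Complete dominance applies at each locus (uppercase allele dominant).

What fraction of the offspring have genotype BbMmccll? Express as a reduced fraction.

P(BbMmccll) = 1/64

BbmmCcLl gametes: BmCL×2, BmCl×2, BmcL×2, Bmcl×2, bmCL×2, bmCl×2, bmcL×2, bmcl×2
BBMmCcLl gametes: BMCL×2, BMCl×2, BMcL×2, BMcl×2, BmCL×2, BmCl×2, BmcL×2, Bmcl×2
BbmmCcLl×BBMmCcLl grid (16·16=256): BBMmCCLL=4 BBMmCCLl=8 BBMmCCll=4 BBMmCcLL=8 BBMmCcLl=16 BBMmCcll=8 BBMmccLL=4 BBMmccLl=8 BBMmccll=4 BBmmCCLL=4 BBmmCCLl=8 BBmmCCll=4 BBmmCcLL=8 BBmmCcLl=16 BBmmCcll=8 BBmmccLL=4 BBmmccLl=8 BBmmccll=4 BbMmCCLL=4 BbMmCCLl=8 BbMmCCll=4 BbMmCcLL=8 BbMmCcLl=16 BbMmCcll=8 BbMmccLL=4 BbMmccLl=8 BbMmccll=4 BbmmCCLL=4 BbmmCCLl=8 BbmmCCll=4 BbmmCcLL=8 BbmmCcLl=16 BbmmCcll=8 BbmmccLL=4 BbmmccLl=8 Bbmmccll=4
BbMmccll hits 4/256; gcd=4; 4÷4/256÷4 = 1/64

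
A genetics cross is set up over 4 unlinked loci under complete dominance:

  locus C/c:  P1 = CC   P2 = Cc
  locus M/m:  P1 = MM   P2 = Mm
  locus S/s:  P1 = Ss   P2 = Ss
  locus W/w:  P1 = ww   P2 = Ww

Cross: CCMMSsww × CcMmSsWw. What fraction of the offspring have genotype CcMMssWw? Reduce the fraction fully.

P(CcMMssWw) = 1/32

CCMMSsww gametes: CMSw×8, CMsw×8
CcMmSsWw gametes: CMSW×1, CMSw×1, CMsW×1, CMsw×1, CmSW×1, CmSw×1, CmsW×1, Cmsw×1, cMSW×1, cMSw×1, cMsW×1, cMsw×1, cmSW×1, cmSw×1, cmsW×1, cmsw×1
CCMMSsww×CcMmSsWw grid (16·16=256): CCMMSSWw=8 CCMMSSww=8 CCMMSsWw=16 CCMMSsww=16 CCMMssWw=8 CCMMssww=8 CCMmSSWw=8 CCMmSSww=8 CCMmSsWw=16 CCMmSsww=16 CCMmssWw=8 CCMmssww=8 CcMMSSWw=8 CcMMSSww=8 CcMMSsWw=16 CcMMSsww=16 CcMMssWw=8 CcMMssww=8 CcMmSSWw=8 CcMmSSww=8 CcMmSsWw=16 CcMmSsww=16 CcMmssWw=8 CcMmssww=8
CcMMssWw hits 8/256; gcd=8; 8÷8/256÷8 = 1/32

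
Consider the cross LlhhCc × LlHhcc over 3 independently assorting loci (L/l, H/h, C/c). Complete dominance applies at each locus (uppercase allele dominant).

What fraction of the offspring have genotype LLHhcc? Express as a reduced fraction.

P(LLHhcc) = 1/16

LlhhCc gametes: LhC×2, Lhc×2, lhC×2, lhc×2
LlHhcc gametes: LHc×2, Lhc×2, lHc×2, lhc×2
LlhhCc×LlHhcc grid (8·8=64): LLHhCc=4 LLHhcc=4 LLhhCc=4 LLhhcc=4 LlHhCc=8 LlHhcc=8 LlhhCc=8 Llhhcc=8 llHhCc=4 llHhcc=4 llhhCc=4 llhhcc=4
LLHhcc hits 4/64; gcd=4; 4÷4/64÷4 = 1/16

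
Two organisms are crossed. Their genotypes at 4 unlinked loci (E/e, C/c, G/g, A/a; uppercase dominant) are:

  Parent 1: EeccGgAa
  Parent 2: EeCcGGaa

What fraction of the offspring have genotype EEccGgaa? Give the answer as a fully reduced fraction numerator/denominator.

EeccGgAa gametes: EcGA×2, EcGa×2, EcgA×2, Ecga×2, ecGA×2, ecGa×2, ecgA×2, ecga×2
EeCcGGaa gametes: ECGa×4, EcGa×4, eCGa×4, ecGa×4
EeccGgAa×EeCcGGaa grid (16·16=256): EECcGGAa=8 EECcGGaa=8 EECcGgAa=8 EECcGgaa=8 EEccGGAa=8 EEccGGaa=8 EEccGgAa=8 EEccGgaa=8 EeCcGGAa=16 EeCcGGaa=16 EeCcGgAa=16 EeCcGgaa=16 EeccGGAa=16 EeccGGaa=16 EeccGgAa=16 EeccGgaa=16 eeCcGGAa=8 eeCcGGaa=8 eeCcGgAa=8 eeCcGgaa=8 eeccGGAa=8 eeccGGaa=8 eeccGgAa=8 eeccGgaa=8
EEccGgaa hits 8/256; gcd=8; 8÷8/256÷8 = 1/32

P(EEccGgaa) = 1/32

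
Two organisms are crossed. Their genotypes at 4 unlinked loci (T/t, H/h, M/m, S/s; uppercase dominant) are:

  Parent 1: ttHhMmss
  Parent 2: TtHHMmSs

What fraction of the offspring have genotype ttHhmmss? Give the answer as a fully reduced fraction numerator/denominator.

ttHhMmss gametes: tHMs×4, tHms×4, thMs×4, thms×4
TtHHMmSs gametes: THMS×2, THMs×2, THmS×2, THms×2, tHMS×2, tHMs×2, tHmS×2, tHms×2
ttHhMmss×TtHHMmSs grid (16·16=256): TtHHMMSs=8 TtHHMMss=8 TtHHMmSs=16 TtHHMmss=16 TtHHmmSs=8 TtHHmmss=8 TtHhMMSs=8 TtHhMMss=8 TtHhMmSs=16 TtHhMmss=16 TtHhmmSs=8 TtHhmmss=8 ttHHMMSs=8 ttHHMMss=8 ttHHMmSs=16 ttHHMmss=16 ttHHmmSs=8 ttHHmmss=8 ttHhMMSs=8 ttHhMMss=8 ttHhMmSs=16 ttHhMmss=16 ttHhmmSs=8 ttHhmmss=8
ttHhmmss hits 8/256; gcd=8; 8÷8/256÷8 = 1/32

P(ttHhmmss) = 1/32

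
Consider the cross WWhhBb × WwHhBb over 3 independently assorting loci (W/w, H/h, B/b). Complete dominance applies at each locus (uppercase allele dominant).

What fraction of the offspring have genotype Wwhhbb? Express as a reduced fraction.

WWhhBb gametes: WhB×4, Whb×4
WwHhBb gametes: WHB×1, WHb×1, WhB×1, Whb×1, wHB×1, wHb×1, whB×1, whb×1
WWhhBb×WwHhBb grid (8·8=64): WWHhBB=4 WWHhBb=8 WWHhbb=4 WWhhBB=4 WWhhBb=8 WWhhbb=4 WwHhBB=4 WwHhBb=8 WwHhbb=4 WwhhBB=4 WwhhBb=8 Wwhhbb=4
Wwhhbb hits 4/64; gcd=4; 4÷4/64÷4 = 1/16

P(Wwhhbb) = 1/16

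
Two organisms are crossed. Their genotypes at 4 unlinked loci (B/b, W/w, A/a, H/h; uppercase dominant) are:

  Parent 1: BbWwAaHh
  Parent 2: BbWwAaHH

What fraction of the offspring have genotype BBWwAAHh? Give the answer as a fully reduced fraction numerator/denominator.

P(BBWwAAHh) = 1/64

BbWwAaHh gametes: BWAH×1, BWAh×1, BWaH×1, BWah×1, BwAH×1, BwAh×1, BwaH×1, Bwah×1, bWAH×1, bWAh×1, bWaH×1, bWah×1, bwAH×1, bwAh×1, bwaH×1, bwah×1
BbWwAaHH gametes: BWAH×2, BWaH×2, BwAH×2, BwaH×2, bWAH×2, bWaH×2, bwAH×2, bwaH×2
BbWwAaHh×BbWwAaHH grid (16·16=256): BBWWAAHH=2 BBWWAAHh=2 BBWWAaHH=4 BBWWAaHh=4 BBWWaaHH=2 BBWWaaHh=2 BBWwAAHH=4 BBWwAAHh=4 BBWwAaHH=8 BBWwAaHh=8 BBWwaaHH=4 BBWwaaHh=4 BBwwAAHH=2 BBwwAAHh=2 BBwwAaHH=4 BBwwAaHh=4 BBwwaaHH=2 BBwwaaHh=2 BbWWAAHH=4 BbWWAAHh=4 BbWWAaHH=8 BbWWAaHh=8 BbWWaaHH=4 BbWWaaHh=4 BbWwAAHH=8 BbWwAAHh=8 BbWwAaHH=16 BbWwAaHh=16 BbWwaaHH=8 BbWwaaHh=8 BbwwAAHH=4 BbwwAAHh=4 BbwwAaHH=8 BbwwAaHh=8 BbwwaaHH=4 BbwwaaHh=4 bbWWAAHH=2 bbWWAAHh=2 bbWWAaHH=4 bbWWAaHh=4 bbWWaaHH=2 bbWWaaHh=2 bbWwAAHH=4 bbWwAAHh=4 bbWwAaHH=8 bbWwAaHh=8 bbWwaaHH=4 bbWwaaHh=4 bbwwAAHH=2 bbwwAAHh=2 bbwwAaHH=4 bbwwAaHh=4 bbwwaaHH=2 bbwwaaHh=2
BBWwAAHh hits 4/256; gcd=4; 4÷4/256÷4 = 1/64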